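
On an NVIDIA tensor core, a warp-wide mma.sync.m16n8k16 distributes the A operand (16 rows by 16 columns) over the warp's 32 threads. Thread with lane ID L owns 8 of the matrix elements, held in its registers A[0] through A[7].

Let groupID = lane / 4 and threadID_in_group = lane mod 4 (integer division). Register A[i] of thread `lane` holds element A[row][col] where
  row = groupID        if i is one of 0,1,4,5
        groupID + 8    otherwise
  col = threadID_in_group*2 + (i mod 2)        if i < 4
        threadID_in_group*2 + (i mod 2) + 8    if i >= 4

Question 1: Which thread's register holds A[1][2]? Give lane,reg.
r: 1->gid=1,r8=0  c: 2->c8=0,tid=1,i&1=0
L=1*4+1=5  i=0*4+0*2+0=0

5,0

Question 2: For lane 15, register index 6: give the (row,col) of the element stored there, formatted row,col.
11,14

15: gr=3,th=3
[6] (3+8,3*2+0+8) = (11,14)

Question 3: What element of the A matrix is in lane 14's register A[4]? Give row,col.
3,12

14: gid=3,tid=2
[4] (3+0,2*2+0+8) = (3,12)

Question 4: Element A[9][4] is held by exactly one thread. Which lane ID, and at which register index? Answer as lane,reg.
6,2

r:9=>grp=1,rB=1  c:4=>cB=0,tig=2,lo=0
L=1*4+2=6  i=0*4+1*2+0=2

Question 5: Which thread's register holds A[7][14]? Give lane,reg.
r=7→G=7,rhi=0  c=14→chi=1,T=3,p=0
L=7*4+3=31  i=1*4+0*2+0=4

31,4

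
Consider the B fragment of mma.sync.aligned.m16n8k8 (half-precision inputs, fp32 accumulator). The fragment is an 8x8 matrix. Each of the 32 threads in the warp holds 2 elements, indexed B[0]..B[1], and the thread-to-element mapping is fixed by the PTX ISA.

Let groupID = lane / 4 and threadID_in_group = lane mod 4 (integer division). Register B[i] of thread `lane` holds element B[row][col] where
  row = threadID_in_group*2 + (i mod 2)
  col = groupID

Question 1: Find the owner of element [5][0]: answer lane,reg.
c=0→G=0  r=5→T=2,p=1
L=0*4+2=2  i=1=1

2,1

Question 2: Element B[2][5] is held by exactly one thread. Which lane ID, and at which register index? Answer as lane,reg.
c: 5->gid=5  r: 2->tid=1,i&1=0
L=5*4+1=21  i=0=0

21,0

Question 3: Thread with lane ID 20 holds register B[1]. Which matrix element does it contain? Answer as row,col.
1,5

lane 20=>20/4=5, 20 mod 4=0
i=1  r:2·0+1=>1  c:5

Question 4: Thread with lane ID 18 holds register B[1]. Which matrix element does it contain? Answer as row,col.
5,4

18: gid=4,tid=2
[1] (2*2+1,4) = (5,4)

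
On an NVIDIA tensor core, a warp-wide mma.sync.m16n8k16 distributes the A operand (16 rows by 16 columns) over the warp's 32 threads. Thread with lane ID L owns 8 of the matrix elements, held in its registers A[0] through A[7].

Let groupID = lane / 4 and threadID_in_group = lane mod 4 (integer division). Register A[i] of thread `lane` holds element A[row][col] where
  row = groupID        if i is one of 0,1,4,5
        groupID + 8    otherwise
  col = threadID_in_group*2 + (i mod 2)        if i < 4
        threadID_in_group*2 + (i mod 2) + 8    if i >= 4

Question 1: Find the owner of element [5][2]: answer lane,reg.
21,0

r=5->g=5,rb=0  c=2->cb=0,t=1,b0=0
L=5*4+1=21  i=0*4+0*2+0=0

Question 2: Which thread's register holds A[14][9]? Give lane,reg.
24,7

r=14->g=6,rb=1  c=9->cb=1,t=0,b0=1
L=6*4+0=24  i=1*4+1*2+1=7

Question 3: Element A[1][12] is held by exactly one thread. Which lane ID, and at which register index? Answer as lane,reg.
6,4

r=1->g=1,rb=0  c=12->cb=1,t=2,b0=0
L=1*4+2=6  i=1*4+0*2+0=4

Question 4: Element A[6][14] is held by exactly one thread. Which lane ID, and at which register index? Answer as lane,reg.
27,4

r=6->g=6,rb=0  c=14->cb=1,t=3,b0=0
L=6*4+3=27  i=1*4+0*2+0=4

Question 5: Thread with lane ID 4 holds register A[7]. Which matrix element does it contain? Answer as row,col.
9,9

L=4⇒gr=4>>2=1, th=4&3=0
[7]⇒row 1+8=9  col 0·2+1+8=9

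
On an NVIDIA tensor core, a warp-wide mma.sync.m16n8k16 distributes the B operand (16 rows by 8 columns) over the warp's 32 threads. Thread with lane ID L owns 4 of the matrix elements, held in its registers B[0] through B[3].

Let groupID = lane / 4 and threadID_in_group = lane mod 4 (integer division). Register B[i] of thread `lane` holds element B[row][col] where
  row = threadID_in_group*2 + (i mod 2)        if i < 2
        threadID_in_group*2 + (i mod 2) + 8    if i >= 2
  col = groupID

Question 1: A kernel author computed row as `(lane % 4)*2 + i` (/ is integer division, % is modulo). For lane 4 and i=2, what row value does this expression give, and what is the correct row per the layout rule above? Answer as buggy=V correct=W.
buggy=2 correct=8

`(lane % 4)*2 + i`[4,2]→2
4: G=1,T=0
[2] (0*2+0+8,1) = (8,1)
row: 2 vs 8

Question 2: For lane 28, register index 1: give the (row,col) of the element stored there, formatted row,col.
1,7

L=28->gid=28>>2=7, tid=28&3=0
[1]->row 0·2+1+0=1  col gid=7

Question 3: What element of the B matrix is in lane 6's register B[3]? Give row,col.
L=6=>grp=6>>2=1, tig=6&3=2
[3]=>row 2·2+1+8=13  col grp=1

13,1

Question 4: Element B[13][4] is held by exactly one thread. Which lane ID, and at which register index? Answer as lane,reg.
18,3

c=4⇒gr=4  r=13⇒Rb=1,th=2,odd=1
L=4*4+2=18  i=1*2+1=3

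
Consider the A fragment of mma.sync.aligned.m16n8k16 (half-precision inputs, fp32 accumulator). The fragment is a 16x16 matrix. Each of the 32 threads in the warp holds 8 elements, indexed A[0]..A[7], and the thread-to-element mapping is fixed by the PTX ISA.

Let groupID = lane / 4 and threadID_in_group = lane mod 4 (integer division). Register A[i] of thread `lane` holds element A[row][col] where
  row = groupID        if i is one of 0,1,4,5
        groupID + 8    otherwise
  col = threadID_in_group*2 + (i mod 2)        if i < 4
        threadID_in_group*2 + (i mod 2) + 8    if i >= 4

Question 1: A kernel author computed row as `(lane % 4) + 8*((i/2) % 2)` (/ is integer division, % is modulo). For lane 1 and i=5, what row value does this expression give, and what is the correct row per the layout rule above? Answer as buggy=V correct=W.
buggy=1 correct=0

`(lane % 4) + 8*((i/2) % 2)`[1,5]->1
L=1->gid=1>>2=0, tid=1&3=1
[5]->row 0+0=0  col 1·2+1+8=11
row: 1 vs 0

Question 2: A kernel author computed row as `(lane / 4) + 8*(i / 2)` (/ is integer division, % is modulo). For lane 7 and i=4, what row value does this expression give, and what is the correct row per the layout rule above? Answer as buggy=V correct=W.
`(lane / 4) + 8*(i / 2)`[7,4]->17
L=7->g=7>>2=1, t=7&3=3
[4]->row 1+0=1  col 3·2+0+8=14
row: 17 vs 1

buggy=17 correct=1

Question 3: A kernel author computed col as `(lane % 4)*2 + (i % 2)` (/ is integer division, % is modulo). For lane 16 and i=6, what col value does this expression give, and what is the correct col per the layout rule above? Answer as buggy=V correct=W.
`(lane % 4)*2 + (i % 2)`[16,6]→0
lane 16: G=4 (16/4), T=0 (16%4)
i=6: r=4+8=12, c=0*2+0+8=8
col: 0 vs 8

buggy=0 correct=8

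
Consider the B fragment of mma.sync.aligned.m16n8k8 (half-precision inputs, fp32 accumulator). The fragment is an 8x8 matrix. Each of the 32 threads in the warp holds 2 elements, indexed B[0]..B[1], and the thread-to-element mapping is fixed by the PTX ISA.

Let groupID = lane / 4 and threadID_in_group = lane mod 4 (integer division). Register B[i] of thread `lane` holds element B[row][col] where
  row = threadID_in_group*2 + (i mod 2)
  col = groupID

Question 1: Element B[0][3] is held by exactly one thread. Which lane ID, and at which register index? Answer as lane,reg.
12,0

c=3→G=3  r=0→T=0,p=0
L=3*4+0=12  i=0=0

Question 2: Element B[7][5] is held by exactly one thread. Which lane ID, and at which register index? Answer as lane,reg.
c=5→G=5  r=7→T=3,p=1
L=5*4+3=23  i=1=1

23,1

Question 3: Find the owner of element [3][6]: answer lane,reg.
c:6=>grp=6  r:3=>tig=1,lo=1
L=6*4+1=25  i=1=1

25,1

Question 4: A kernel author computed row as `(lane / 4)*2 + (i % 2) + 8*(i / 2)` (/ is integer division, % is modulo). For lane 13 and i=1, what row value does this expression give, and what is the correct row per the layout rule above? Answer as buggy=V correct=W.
buggy=7 correct=3

`(lane / 4)*2 + (i % 2) + 8*(i / 2)`[13,1]->7
L=13->g=13>>2=3, t=13&3=1
[1]->row 1·2+1=3  col g=3
row: 7 vs 3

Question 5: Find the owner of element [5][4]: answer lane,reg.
c:4=>grp=4  r:5=>tig=2,lo=1
L=4*4+2=18  i=1=1

18,1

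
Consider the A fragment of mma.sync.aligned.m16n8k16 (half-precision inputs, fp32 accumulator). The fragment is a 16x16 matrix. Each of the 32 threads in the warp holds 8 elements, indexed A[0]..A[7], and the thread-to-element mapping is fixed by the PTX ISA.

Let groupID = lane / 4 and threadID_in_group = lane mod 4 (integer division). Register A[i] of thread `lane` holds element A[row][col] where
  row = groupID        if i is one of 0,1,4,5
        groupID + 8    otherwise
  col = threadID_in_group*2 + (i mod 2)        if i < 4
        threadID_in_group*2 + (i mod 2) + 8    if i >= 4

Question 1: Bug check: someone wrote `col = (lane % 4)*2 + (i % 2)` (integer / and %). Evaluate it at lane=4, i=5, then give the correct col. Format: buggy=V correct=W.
buggy=1 correct=9

`(lane % 4)*2 + (i % 2)`[4,5]->1
lane 4->4/4=1, 4 mod 4=0
i=5  r:1+0->1  c:2·0+1+8->9
col: 1 vs 9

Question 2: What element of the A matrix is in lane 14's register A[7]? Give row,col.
lane 14→14/4=3, 14 mod 4=2
i=7  r:3+8→11  c:2·2+1+8→13

11,13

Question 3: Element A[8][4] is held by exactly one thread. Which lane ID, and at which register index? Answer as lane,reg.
r=8⇒gr=0,Rb=1  c=4⇒Cb=0,th=2,odd=0
L=0*4+2=2  i=0*4+1*2+0=2

2,2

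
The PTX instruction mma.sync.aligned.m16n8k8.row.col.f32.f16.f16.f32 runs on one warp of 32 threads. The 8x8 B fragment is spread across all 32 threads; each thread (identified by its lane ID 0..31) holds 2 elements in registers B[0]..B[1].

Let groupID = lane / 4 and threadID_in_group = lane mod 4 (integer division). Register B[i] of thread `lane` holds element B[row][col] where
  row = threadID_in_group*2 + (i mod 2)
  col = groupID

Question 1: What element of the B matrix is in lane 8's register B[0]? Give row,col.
0,2

8: g=2,t=0
[0] (0*2+0,2) = (0,2)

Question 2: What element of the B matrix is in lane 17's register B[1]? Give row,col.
3,4

17: gid=4,tid=1
[1] (1*2+1,4) = (3,4)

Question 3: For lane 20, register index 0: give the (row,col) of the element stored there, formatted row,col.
0,5

L=20⇒gr=20>>2=5, th=20&3=0
[0]⇒row 0·2+0=0  col gr=5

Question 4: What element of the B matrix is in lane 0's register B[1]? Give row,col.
1,0

0: gr=0,th=0
[1] (0*2+1,0) = (1,0)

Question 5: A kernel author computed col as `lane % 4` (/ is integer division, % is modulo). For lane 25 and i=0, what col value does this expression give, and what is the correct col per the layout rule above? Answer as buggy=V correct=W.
buggy=1 correct=6

`lane % 4`[25,0]=>1
L=25=>grp=25>>2=6, tig=25&3=1
[0]=>row 1·2+0=2  col grp=6
col: 1 vs 6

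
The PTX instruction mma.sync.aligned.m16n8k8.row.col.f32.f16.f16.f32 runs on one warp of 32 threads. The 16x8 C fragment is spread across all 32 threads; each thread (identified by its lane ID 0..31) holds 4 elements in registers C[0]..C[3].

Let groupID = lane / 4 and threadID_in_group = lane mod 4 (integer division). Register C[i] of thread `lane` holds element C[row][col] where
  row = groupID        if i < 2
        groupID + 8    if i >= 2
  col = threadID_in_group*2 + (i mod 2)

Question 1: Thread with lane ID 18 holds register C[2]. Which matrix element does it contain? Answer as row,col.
12,4

lane 18→18/4=4, 18 mod 4=2
i=2  r:4+8→12  c:2·2+0→4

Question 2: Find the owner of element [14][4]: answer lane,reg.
26,2

r=14⇒gr=6,Rb=1  c=4⇒th=2,odd=0
L=6*4+2=26  i=1*2+0=2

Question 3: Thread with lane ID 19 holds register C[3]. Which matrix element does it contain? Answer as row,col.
lane 19: gr=4 (19/4), th=3 (19%4)
i=3: r=4+8=12, c=3*2+1=7

12,7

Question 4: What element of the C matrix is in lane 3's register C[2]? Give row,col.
8,6

3: grp=0,tig=3
[2] (0+8,3*2+0) = (8,6)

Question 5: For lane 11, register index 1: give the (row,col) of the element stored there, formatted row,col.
11: g=2,t=3
[1] (2+0,3*2+1) = (2,7)

2,7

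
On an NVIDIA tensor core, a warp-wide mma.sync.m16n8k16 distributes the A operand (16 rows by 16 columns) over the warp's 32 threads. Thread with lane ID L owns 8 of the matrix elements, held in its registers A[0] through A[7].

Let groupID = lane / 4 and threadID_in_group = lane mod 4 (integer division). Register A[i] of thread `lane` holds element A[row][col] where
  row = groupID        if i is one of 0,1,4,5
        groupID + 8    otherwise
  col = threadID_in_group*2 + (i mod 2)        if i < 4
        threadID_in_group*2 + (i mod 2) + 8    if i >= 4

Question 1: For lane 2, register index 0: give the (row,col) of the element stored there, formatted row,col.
0,4

2: grp=0,tig=2
[0] (0+0,2*2+0+0) = (0,4)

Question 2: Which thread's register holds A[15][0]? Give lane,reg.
r:15=>grp=7,rB=1  c:0=>cB=0,tig=0,lo=0
L=7*4+0=28  i=0*4+1*2+0=2

28,2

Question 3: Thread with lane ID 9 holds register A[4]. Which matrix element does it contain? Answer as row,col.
lane 9: G=2 (9/4), T=1 (9%4)
i=4: r=2+0=2, c=1*2+0+8=10

2,10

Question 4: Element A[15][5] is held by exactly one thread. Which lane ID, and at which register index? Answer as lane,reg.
r: 15->gid=7,r8=1  c: 5->c8=0,tid=2,i&1=1
L=7*4+2=30  i=0*4+1*2+1=3

30,3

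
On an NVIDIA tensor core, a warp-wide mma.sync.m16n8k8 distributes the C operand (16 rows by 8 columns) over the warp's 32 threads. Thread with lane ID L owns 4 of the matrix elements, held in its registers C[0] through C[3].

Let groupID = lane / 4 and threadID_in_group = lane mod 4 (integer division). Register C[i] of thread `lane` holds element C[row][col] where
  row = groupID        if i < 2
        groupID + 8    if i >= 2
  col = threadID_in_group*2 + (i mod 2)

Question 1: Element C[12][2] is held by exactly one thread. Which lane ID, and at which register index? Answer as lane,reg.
r:12=>grp=4,rB=1  c:2=>tig=1,lo=0
L=4*4+1=17  i=1*2+0=2

17,2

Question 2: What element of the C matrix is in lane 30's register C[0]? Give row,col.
L=30⇒gr=30>>2=7, th=30&3=2
[0]⇒row 7+0=7  col 2·2+0=4

7,4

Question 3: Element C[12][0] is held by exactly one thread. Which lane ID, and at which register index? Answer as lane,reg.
16,2

r: 12->gid=4,r8=1  c: 0->tid=0,i&1=0
L=4*4+0=16  i=1*2+0=2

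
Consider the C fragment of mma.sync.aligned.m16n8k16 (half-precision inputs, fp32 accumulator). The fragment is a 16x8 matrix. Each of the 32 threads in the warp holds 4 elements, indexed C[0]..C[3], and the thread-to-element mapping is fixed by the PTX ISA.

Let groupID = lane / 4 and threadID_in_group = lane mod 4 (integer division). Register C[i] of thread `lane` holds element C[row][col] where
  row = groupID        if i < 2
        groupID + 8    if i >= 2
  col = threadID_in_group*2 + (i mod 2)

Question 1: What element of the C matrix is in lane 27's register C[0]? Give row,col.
L=27=>grp=27>>2=6, tig=27&3=3
[0]=>row 6+0=6  col 3·2+0=6

6,6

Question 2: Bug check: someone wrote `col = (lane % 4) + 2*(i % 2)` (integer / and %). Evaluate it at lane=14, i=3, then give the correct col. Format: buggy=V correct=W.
`(lane % 4) + 2*(i % 2)`[14,3]→4
lane 14→14/4=3, 14 mod 4=2
i=3  r:3+8→11  c:2·2+1→5
col: 4 vs 5

buggy=4 correct=5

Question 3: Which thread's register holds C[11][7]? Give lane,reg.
15,3

r:11=>grp=3,rB=1  c:7=>tig=3,lo=1
L=3*4+3=15  i=1*2+1=3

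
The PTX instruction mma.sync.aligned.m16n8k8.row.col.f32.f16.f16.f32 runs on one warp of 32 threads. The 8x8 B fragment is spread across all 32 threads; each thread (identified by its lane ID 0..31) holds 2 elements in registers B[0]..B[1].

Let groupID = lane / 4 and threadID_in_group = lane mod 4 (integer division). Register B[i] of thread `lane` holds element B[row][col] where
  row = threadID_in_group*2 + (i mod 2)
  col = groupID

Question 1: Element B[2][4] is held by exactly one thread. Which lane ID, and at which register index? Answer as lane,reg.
17,0

c: 4->gid=4  r: 2->tid=1,i&1=0
L=4*4+1=17  i=0=0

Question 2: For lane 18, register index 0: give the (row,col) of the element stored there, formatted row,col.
4,4

L=18->gid=18>>2=4, tid=18&3=2
[0]->row 2·2+0=4  col gid=4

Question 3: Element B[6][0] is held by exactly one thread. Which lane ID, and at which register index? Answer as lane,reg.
c: 0->gid=0  r: 6->tid=3,i&1=0
L=0*4+3=3  i=0=0

3,0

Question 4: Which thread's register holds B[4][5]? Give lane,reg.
c=5⇒gr=5  r=4⇒th=2,odd=0
L=5*4+2=22  i=0=0

22,0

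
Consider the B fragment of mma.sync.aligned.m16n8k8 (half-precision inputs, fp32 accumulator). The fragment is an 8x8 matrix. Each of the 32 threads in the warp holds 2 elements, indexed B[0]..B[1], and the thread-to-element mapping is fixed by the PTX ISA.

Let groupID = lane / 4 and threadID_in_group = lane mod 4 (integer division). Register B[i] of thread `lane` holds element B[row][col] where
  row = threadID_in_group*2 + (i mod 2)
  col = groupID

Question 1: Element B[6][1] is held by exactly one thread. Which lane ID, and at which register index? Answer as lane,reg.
c: 1->gid=1  r: 6->tid=3,i&1=0
L=1*4+3=7  i=0=0

7,0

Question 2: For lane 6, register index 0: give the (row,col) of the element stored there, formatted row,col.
6: G=1,T=2
[0] (2*2+0,1) = (4,1)

4,1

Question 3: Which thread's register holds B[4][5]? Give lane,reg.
22,0

c=5→G=5  r=4→T=2,p=0
L=5*4+2=22  i=0=0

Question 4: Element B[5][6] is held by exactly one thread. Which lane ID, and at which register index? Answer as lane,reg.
c:6=>grp=6  r:5=>tig=2,lo=1
L=6*4+2=26  i=1=1

26,1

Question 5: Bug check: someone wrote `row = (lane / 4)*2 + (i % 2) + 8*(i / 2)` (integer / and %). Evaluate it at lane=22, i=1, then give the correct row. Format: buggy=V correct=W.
`(lane / 4)*2 + (i % 2) + 8*(i / 2)`[22,1]->11
L=22->gid=22>>2=5, tid=22&3=2
[1]->row 2·2+1=5  col gid=5
row: 11 vs 5

buggy=11 correct=5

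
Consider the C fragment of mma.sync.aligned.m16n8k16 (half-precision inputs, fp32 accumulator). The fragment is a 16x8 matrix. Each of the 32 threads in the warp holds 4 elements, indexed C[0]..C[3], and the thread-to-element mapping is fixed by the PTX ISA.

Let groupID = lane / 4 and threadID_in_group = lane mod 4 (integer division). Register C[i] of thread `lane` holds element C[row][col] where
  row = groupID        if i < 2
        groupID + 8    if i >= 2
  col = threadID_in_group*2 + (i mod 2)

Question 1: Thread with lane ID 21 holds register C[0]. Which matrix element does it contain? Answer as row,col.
5,2

lane 21: grp=5 (21/4), tig=1 (21%4)
i=0: r=5+0=5, c=1*2+0=2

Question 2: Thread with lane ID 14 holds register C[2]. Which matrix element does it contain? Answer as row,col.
11,4

14: gid=3,tid=2
[2] (3+8,2*2+0) = (11,4)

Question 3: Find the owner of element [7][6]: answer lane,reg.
31,0

r: 7->gid=7,r8=0  c: 6->tid=3,i&1=0
L=7*4+3=31  i=0*2+0=0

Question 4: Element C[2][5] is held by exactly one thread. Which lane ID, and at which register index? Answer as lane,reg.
r=2->g=2,rb=0  c=5->t=2,b0=1
L=2*4+2=10  i=0*2+1=1

10,1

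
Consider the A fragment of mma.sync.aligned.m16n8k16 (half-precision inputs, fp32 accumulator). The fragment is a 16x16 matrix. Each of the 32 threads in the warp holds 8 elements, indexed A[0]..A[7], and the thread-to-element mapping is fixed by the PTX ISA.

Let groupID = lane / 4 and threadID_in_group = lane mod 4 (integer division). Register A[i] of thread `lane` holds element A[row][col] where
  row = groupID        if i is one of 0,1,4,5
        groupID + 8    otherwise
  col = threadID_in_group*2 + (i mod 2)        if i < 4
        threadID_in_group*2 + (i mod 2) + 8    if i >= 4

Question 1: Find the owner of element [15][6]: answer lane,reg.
r: 15->gid=7,r8=1  c: 6->c8=0,tid=3,i&1=0
L=7*4+3=31  i=0*4+1*2+0=2

31,2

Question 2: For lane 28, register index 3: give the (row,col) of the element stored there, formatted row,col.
lane 28->28/4=7, 28 mod 4=0
i=3  r:7+8->15  c:2·0+1+0->1

15,1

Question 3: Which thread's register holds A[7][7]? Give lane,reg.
31,1

r=7→G=7,rhi=0  c=7→chi=0,T=3,p=1
L=7*4+3=31  i=0*4+0*2+1=1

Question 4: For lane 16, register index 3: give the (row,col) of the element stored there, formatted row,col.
16: gr=4,th=0
[3] (4+8,0*2+1+0) = (12,1)

12,1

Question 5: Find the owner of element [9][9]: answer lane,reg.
4,7

r=9→G=1,rhi=1  c=9→chi=1,T=0,p=1
L=1*4+0=4  i=1*4+1*2+1=7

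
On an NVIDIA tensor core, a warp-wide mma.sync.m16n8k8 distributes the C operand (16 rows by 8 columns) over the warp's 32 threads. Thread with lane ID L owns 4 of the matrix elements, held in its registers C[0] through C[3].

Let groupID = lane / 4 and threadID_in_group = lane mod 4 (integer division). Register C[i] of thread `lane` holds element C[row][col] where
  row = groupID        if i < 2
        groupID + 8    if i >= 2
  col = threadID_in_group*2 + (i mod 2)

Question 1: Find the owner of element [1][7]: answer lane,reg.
7,1

r=1->g=1,rb=0  c=7->t=3,b0=1
L=1*4+3=7  i=0*2+1=1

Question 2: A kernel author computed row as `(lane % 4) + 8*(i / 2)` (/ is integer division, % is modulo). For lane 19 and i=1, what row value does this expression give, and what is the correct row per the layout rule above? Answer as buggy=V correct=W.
`(lane % 4) + 8*(i / 2)`[19,1]→3
lane 19→19/4=4, 19 mod 4=3
i=1  r:4+0→4  c:2·3+1→7
row: 3 vs 4

buggy=3 correct=4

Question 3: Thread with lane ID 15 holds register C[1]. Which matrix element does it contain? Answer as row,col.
3,7

L=15->g=15>>2=3, t=15&3=3
[1]->row 3+0=3  col 3·2+1=7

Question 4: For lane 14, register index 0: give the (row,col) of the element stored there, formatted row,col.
lane 14→14/4=3, 14 mod 4=2
i=0  r:3+0→3  c:2·2+0→4

3,4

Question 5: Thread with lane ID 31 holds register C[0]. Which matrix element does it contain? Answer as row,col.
L=31=>grp=31>>2=7, tig=31&3=3
[0]=>row 7+0=7  col 3·2+0=6

7,6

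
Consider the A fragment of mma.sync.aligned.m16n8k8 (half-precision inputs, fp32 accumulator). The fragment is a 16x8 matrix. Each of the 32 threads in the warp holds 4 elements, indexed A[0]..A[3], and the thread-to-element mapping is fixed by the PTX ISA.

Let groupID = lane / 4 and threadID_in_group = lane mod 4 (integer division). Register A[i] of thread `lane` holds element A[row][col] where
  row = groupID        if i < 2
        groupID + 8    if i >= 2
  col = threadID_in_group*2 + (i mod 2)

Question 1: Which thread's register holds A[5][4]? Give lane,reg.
22,0

r=5⇒gr=5,Rb=0  c=4⇒th=2,odd=0
L=5*4+2=22  i=0*2+0=0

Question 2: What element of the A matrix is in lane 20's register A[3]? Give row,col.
13,1

L=20=>grp=20>>2=5, tig=20&3=0
[3]=>row 5+8=13  col 0·2+1=1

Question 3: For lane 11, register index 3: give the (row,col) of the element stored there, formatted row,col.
11: G=2,T=3
[3] (2+8,3*2+1) = (10,7)

10,7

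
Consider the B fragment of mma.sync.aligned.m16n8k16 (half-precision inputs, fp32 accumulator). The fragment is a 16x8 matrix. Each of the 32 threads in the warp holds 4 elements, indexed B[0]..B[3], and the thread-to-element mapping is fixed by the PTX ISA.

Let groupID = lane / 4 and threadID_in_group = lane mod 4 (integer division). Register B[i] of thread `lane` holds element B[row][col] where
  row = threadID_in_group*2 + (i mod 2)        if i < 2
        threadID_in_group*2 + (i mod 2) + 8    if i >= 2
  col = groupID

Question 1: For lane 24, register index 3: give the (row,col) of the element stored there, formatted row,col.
L=24=>grp=24>>2=6, tig=24&3=0
[3]=>row 0·2+1+8=9  col grp=6

9,6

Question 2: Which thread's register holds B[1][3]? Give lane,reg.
12,1

c=3⇒gr=3  r=1⇒Rb=0,th=0,odd=1
L=3*4+0=12  i=0*2+1=1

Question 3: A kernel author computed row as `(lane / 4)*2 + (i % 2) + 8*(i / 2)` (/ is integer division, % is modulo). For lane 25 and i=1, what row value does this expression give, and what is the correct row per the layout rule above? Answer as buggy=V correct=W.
`(lane / 4)*2 + (i % 2) + 8*(i / 2)`[25,1]→13
lane 25: G=6 (25/4), T=1 (25%4)
i=1: r=1*2+1+0=3, c=G=6
row: 13 vs 3

buggy=13 correct=3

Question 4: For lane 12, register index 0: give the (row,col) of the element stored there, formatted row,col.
0,3

lane 12: g=3 (12/4), t=0 (12%4)
i=0: r=0*2+0+0=0, c=g=3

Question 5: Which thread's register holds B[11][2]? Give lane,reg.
c:2=>grp=2  r:11=>rB=1,tig=1,lo=1
L=2*4+1=9  i=1*2+1=3

9,3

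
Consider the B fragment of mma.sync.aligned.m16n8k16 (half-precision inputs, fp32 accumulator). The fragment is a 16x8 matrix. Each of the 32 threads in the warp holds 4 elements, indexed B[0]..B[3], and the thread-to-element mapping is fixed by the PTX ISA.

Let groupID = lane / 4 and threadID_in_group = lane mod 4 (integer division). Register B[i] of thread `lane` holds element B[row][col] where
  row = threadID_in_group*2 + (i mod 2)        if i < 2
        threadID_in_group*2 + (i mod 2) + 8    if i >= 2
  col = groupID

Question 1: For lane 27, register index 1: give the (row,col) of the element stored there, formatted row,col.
27: gr=6,th=3
[1] (3*2+1+0,6) = (7,6)

7,6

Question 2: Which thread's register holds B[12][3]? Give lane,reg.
c=3⇒gr=3  r=12⇒Rb=1,th=2,odd=0
L=3*4+2=14  i=1*2+0=2

14,2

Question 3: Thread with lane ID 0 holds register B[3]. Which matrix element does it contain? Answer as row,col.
9,0

lane 0->0/4=0, 0 mod 4=0
i=3  r:2·0+1+8->9  c:0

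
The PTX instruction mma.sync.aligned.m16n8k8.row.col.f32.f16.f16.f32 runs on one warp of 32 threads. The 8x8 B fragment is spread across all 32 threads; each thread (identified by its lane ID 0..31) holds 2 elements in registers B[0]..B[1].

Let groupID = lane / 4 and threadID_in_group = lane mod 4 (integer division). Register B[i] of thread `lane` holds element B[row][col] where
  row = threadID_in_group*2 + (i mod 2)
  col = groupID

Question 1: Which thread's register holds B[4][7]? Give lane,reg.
30,0

c: 7->gid=7  r: 4->tid=2,i&1=0
L=7*4+2=30  i=0=0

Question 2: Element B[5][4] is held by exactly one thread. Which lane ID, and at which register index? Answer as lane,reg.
c:4=>grp=4  r:5=>tig=2,lo=1
L=4*4+2=18  i=1=1

18,1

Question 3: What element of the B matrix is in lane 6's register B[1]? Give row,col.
5,1

L=6⇒gr=6>>2=1, th=6&3=2
[1]⇒row 2·2+1=5  col gr=1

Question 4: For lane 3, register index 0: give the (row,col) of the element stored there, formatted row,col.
L=3→G=3>>2=0, T=3&3=3
[0]→row 3·2+0=6  col G=0

6,0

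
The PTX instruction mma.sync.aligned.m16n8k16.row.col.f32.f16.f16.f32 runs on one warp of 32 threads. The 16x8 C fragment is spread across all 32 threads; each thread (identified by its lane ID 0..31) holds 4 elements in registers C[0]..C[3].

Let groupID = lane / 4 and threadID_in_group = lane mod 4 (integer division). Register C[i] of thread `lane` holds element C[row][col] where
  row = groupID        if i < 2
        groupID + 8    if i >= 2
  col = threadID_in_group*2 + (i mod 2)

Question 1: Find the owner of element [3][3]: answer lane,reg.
r: 3->gid=3,r8=0  c: 3->tid=1,i&1=1
L=3*4+1=13  i=0*2+1=1

13,1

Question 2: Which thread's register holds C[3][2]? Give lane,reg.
13,0

r:3=>grp=3,rB=0  c:2=>tig=1,lo=0
L=3*4+1=13  i=0*2+0=0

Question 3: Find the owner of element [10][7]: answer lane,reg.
r=10→G=2,rhi=1  c=7→T=3,p=1
L=2*4+3=11  i=1*2+1=3

11,3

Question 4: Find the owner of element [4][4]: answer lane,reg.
18,0

r=4⇒gr=4,Rb=0  c=4⇒th=2,odd=0
L=4*4+2=18  i=0*2+0=0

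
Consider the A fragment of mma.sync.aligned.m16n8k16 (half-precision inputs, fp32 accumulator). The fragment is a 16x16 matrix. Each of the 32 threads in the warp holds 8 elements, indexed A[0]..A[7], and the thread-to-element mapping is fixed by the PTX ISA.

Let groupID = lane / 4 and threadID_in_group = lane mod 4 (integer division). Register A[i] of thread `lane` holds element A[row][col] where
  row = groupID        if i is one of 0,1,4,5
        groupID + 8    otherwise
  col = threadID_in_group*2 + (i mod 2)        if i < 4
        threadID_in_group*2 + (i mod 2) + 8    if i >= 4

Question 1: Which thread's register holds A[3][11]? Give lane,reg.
13,5

r=3⇒gr=3,Rb=0  c=11⇒Cb=1,th=1,odd=1
L=3*4+1=13  i=1*4+0*2+1=5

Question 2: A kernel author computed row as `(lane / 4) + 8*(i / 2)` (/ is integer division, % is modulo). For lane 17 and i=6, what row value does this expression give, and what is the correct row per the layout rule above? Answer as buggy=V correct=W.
`(lane / 4) + 8*(i / 2)`[17,6]->28
17: gid=4,tid=1
[6] (4+8,1*2+0+8) = (12,10)
row: 28 vs 12

buggy=28 correct=12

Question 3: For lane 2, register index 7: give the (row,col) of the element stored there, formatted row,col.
8,13

L=2=>grp=2>>2=0, tig=2&3=2
[7]=>row 0+8=8  col 2·2+1+8=13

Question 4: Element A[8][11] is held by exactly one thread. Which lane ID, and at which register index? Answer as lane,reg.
1,7

r=8->g=0,rb=1  c=11->cb=1,t=1,b0=1
L=0*4+1=1  i=1*4+1*2+1=7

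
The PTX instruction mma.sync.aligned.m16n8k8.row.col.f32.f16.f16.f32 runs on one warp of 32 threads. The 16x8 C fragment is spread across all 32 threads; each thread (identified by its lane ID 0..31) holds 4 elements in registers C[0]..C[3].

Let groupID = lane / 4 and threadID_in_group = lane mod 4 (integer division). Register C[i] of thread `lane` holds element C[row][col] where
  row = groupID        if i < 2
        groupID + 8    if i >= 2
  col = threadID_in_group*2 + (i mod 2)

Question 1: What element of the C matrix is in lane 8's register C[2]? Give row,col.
lane 8=>8/4=2, 8 mod 4=0
i=2  r:2+8=>10  c:2·0+0=>0

10,0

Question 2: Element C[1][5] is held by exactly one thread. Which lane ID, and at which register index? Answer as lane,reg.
r=1->g=1,rb=0  c=5->t=2,b0=1
L=1*4+2=6  i=0*2+1=1

6,1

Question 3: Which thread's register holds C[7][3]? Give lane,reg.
29,1

r=7->g=7,rb=0  c=3->t=1,b0=1
L=7*4+1=29  i=0*2+1=1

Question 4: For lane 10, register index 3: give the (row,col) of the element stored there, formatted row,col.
10: gr=2,th=2
[3] (2+8,2*2+1) = (10,5)

10,5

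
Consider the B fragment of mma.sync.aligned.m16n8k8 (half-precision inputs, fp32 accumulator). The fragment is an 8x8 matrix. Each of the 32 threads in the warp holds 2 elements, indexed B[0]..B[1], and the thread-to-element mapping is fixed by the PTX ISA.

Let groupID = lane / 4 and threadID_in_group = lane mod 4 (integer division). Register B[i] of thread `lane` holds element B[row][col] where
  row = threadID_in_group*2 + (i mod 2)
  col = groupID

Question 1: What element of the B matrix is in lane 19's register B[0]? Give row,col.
19: g=4,t=3
[0] (3*2+0,4) = (6,4)

6,4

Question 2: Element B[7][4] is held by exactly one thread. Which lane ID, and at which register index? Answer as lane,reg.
19,1

c=4->g=4  r=7->t=3,b0=1
L=4*4+3=19  i=1=1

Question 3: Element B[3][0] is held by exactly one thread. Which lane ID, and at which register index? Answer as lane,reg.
1,1

c:0=>grp=0  r:3=>tig=1,lo=1
L=0*4+1=1  i=1=1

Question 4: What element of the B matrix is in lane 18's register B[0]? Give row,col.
4,4

18: gid=4,tid=2
[0] (2*2+0,4) = (4,4)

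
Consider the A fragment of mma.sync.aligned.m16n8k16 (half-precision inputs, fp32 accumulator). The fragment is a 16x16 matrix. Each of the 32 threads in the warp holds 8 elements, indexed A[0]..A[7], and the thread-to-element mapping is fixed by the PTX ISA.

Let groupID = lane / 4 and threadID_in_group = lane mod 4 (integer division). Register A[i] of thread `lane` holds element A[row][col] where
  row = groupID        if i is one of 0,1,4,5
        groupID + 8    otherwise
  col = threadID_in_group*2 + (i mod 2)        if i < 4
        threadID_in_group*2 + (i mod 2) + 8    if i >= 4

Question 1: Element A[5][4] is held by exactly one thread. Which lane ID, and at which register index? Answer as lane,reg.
22,0

r:5=>grp=5,rB=0  c:4=>cB=0,tig=2,lo=0
L=5*4+2=22  i=0*4+0*2+0=0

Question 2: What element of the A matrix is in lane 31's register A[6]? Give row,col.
lane 31->31/4=7, 31 mod 4=3
i=6  r:7+8->15  c:2·3+0+8->14

15,14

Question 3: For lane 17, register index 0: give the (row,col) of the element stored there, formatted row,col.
4,2

lane 17: gr=4 (17/4), th=1 (17%4)
i=0: r=4+0=4, c=1*2+0+0=2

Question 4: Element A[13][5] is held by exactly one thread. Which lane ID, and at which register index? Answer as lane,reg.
r: 13->gid=5,r8=1  c: 5->c8=0,tid=2,i&1=1
L=5*4+2=22  i=0*4+1*2+1=3

22,3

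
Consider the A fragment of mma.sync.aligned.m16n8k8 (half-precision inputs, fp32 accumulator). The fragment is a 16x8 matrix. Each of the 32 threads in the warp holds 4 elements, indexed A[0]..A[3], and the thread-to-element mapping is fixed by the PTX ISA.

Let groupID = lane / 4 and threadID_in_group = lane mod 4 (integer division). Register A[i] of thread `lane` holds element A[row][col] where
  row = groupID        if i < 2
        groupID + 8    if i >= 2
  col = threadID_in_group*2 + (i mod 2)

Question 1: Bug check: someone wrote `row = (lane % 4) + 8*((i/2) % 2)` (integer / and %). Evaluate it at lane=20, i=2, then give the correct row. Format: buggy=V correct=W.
buggy=8 correct=13

`(lane % 4) + 8*((i/2) % 2)`[20,2]->8
lane 20: g=5 (20/4), t=0 (20%4)
i=2: r=5+8=13, c=0*2+0=0
row: 8 vs 13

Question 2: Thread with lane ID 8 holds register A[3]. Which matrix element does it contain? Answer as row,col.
10,1

8: gr=2,th=0
[3] (2+8,0*2+1) = (10,1)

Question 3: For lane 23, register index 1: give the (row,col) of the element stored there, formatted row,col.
5,7

L=23=>grp=23>>2=5, tig=23&3=3
[1]=>row 5+0=5  col 3·2+1=7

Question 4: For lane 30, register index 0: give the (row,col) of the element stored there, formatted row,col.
lane 30->30/4=7, 30 mod 4=2
i=0  r:7+0->7  c:2·2+0->4

7,4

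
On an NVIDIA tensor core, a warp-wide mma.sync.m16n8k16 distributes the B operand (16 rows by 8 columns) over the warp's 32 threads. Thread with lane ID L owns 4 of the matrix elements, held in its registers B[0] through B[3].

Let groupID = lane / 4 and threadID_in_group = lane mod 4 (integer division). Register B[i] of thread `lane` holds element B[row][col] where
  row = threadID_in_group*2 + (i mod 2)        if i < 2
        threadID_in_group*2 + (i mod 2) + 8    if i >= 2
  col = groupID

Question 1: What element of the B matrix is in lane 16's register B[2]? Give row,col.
8,4

16: gid=4,tid=0
[2] (0*2+0+8,4) = (8,4)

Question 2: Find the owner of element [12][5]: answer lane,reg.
22,2

c=5->g=5  r=12->rb=1,t=2,b0=0
L=5*4+2=22  i=1*2+0=2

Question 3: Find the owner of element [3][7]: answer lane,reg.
c=7->g=7  r=3->rb=0,t=1,b0=1
L=7*4+1=29  i=0*2+1=1

29,1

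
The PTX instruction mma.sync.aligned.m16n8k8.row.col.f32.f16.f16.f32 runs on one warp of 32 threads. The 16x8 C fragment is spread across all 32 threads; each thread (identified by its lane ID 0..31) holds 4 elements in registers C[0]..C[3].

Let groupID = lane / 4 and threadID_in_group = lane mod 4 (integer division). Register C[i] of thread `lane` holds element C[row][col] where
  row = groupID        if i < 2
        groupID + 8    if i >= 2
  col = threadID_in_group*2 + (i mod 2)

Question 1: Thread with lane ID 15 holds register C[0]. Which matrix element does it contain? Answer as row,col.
15: G=3,T=3
[0] (3+0,3*2+0) = (3,6)

3,6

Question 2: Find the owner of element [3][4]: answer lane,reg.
14,0

r=3->g=3,rb=0  c=4->t=2,b0=0
L=3*4+2=14  i=0*2+0=0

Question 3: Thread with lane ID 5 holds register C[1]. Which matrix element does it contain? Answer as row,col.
1,3

lane 5⇒5/4=1, 5 mod 4=1
i=1  r:1+0⇒1  c:2·1+1⇒3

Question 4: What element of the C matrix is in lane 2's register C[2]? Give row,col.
2: grp=0,tig=2
[2] (0+8,2*2+0) = (8,4)

8,4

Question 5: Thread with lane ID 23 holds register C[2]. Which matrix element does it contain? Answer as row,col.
23: gr=5,th=3
[2] (5+8,3*2+0) = (13,6)

13,6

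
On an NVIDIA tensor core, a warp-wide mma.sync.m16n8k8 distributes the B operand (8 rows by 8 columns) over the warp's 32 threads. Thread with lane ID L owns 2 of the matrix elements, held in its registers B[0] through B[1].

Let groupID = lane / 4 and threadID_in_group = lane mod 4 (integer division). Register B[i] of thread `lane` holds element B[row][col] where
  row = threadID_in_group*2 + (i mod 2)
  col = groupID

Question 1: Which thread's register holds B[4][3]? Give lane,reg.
c=3->g=3  r=4->t=2,b0=0
L=3*4+2=14  i=0=0

14,0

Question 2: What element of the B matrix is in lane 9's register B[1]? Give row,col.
3,2

9: gr=2,th=1
[1] (1*2+1,2) = (3,2)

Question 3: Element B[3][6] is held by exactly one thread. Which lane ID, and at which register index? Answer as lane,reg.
c=6→G=6  r=3→T=1,p=1
L=6*4+1=25  i=1=1

25,1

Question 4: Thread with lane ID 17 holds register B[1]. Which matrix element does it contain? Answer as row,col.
lane 17: gid=4 (17/4), tid=1 (17%4)
i=1: r=1*2+1=3, c=gid=4

3,4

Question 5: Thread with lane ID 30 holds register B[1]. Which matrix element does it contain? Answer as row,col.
30: gid=7,tid=2
[1] (2*2+1,7) = (5,7)

5,7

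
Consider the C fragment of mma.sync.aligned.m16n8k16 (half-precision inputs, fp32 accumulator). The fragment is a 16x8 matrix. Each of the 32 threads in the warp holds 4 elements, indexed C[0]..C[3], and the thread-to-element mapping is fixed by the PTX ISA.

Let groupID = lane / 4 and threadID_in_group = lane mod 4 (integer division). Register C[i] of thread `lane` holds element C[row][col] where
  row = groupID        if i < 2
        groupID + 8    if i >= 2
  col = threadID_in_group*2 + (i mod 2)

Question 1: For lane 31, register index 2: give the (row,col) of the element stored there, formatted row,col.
15,6

lane 31: gid=7 (31/4), tid=3 (31%4)
i=2: r=7+8=15, c=3*2+0=6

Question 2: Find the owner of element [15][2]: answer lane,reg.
29,2

r:15=>grp=7,rB=1  c:2=>tig=1,lo=0
L=7*4+1=29  i=1*2+0=2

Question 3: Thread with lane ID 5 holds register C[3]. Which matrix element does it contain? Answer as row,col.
9,3

lane 5: gid=1 (5/4), tid=1 (5%4)
i=3: r=1+8=9, c=1*2+1=3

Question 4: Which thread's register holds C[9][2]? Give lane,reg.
r:9=>grp=1,rB=1  c:2=>tig=1,lo=0
L=1*4+1=5  i=1*2+0=2

5,2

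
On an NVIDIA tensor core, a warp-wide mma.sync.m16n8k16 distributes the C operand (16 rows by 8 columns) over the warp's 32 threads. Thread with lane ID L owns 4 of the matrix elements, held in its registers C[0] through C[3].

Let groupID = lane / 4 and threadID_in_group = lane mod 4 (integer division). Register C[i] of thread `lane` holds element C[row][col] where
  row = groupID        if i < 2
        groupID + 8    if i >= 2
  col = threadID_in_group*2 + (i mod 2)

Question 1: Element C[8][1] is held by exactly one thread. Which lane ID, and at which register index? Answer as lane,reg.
0,3

r=8→G=0,rhi=1  c=1→T=0,p=1
L=0*4+0=0  i=1*2+1=3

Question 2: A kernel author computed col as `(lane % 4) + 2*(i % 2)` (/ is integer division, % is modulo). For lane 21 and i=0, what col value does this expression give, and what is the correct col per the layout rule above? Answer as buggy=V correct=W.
buggy=1 correct=2

`(lane % 4) + 2*(i % 2)`[21,0]->1
L=21->gid=21>>2=5, tid=21&3=1
[0]->row 5+0=5  col 1·2+0=2
col: 1 vs 2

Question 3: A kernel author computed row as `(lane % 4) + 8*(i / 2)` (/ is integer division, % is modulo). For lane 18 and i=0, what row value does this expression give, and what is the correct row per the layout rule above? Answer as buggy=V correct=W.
`(lane % 4) + 8*(i / 2)`[18,0]→2
L=18→G=18>>2=4, T=18&3=2
[0]→row 4+0=4  col 2·2+0=4
row: 2 vs 4

buggy=2 correct=4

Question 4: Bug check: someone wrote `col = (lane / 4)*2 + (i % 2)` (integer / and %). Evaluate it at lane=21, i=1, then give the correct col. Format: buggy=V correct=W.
`(lane / 4)*2 + (i % 2)`[21,1]->11
lane 21->21/4=5, 21 mod 4=1
i=1  r:5+0->5  c:2·1+1->3
col: 11 vs 3

buggy=11 correct=3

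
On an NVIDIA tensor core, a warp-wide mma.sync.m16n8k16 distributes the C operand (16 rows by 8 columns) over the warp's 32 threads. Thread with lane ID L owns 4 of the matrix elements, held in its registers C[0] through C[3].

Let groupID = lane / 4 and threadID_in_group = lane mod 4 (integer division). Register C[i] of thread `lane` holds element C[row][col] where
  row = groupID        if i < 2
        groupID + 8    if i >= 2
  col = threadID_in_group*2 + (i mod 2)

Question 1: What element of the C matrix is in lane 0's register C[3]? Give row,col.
8,1

L=0→G=0>>2=0, T=0&3=0
[3]→row 0+8=8  col 0·2+1=1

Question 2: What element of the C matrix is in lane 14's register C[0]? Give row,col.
lane 14=>14/4=3, 14 mod 4=2
i=0  r:3+0=>3  c:2·2+0=>4

3,4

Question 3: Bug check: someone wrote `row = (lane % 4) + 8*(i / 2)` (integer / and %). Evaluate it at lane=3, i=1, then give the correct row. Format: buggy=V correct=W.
`(lane % 4) + 8*(i / 2)`[3,1]->3
L=3->gid=3>>2=0, tid=3&3=3
[1]->row 0+0=0  col 3·2+1=7
row: 3 vs 0

buggy=3 correct=0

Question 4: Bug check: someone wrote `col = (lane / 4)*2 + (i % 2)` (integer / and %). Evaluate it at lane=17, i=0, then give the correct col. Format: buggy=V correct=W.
`(lane / 4)*2 + (i % 2)`[17,0]->8
lane 17->17/4=4, 17 mod 4=1
i=0  r:4+0->4  c:2·1+0->2
col: 8 vs 2

buggy=8 correct=2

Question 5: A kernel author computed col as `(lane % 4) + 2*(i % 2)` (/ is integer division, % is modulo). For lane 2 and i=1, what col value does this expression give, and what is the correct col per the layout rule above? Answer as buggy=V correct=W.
`(lane % 4) + 2*(i % 2)`[2,1]=>4
lane 2: grp=0 (2/4), tig=2 (2%4)
i=1: r=0+0=0, c=2*2+1=5
col: 4 vs 5

buggy=4 correct=5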